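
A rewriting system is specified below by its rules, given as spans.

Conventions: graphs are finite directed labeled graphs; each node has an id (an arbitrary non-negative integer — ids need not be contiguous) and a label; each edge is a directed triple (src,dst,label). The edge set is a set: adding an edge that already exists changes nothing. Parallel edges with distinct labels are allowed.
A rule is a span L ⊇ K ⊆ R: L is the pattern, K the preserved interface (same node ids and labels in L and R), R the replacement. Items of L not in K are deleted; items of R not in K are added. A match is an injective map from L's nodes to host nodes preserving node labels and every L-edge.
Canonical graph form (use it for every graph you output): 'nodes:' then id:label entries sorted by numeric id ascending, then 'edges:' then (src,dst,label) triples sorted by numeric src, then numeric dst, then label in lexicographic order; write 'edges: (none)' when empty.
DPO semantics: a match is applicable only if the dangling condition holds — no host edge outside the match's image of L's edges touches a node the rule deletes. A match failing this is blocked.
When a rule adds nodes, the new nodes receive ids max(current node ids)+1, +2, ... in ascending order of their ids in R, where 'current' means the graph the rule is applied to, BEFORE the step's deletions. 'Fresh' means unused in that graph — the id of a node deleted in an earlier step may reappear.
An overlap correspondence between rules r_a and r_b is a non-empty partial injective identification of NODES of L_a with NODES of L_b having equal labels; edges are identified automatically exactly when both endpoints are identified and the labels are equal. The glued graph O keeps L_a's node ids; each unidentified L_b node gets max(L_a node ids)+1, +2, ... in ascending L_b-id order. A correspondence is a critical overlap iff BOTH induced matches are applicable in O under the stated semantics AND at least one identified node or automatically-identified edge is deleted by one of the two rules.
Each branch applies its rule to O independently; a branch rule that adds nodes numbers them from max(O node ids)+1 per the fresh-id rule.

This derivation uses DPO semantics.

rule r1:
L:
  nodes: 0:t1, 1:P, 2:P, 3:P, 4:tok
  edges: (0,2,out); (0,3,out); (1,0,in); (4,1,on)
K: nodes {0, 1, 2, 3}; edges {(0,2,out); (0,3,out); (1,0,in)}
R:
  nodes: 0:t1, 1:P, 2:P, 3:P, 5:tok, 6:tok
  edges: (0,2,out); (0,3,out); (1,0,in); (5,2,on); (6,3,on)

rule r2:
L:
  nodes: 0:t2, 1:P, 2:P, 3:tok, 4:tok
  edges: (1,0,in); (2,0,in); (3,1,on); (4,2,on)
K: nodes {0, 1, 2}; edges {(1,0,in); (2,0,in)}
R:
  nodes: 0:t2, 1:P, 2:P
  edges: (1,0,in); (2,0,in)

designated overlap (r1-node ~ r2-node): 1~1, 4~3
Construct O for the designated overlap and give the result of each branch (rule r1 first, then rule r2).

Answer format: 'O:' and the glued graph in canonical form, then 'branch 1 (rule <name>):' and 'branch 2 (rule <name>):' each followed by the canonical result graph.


O:
nodes: 0:t1, 1:P, 2:P, 3:P, 4:tok, 5:t2, 6:P, 7:tok
edges: (0,2,out); (0,3,out); (1,0,in); (1,5,in); (4,1,on); (6,5,in); (7,6,on)
branch 1 (rule r1):
nodes: 0:t1, 1:P, 2:P, 3:P, 5:t2, 6:P, 7:tok, 8:tok, 9:tok
edges: (0,2,out); (0,3,out); (1,0,in); (1,5,in); (6,5,in); (7,6,on); (8,2,on); (9,3,on)
branch 2 (rule r2):
nodes: 0:t1, 1:P, 2:P, 3:P, 5:t2, 6:P
edges: (0,2,out); (0,3,out); (1,0,in); (1,5,in); (6,5,in)


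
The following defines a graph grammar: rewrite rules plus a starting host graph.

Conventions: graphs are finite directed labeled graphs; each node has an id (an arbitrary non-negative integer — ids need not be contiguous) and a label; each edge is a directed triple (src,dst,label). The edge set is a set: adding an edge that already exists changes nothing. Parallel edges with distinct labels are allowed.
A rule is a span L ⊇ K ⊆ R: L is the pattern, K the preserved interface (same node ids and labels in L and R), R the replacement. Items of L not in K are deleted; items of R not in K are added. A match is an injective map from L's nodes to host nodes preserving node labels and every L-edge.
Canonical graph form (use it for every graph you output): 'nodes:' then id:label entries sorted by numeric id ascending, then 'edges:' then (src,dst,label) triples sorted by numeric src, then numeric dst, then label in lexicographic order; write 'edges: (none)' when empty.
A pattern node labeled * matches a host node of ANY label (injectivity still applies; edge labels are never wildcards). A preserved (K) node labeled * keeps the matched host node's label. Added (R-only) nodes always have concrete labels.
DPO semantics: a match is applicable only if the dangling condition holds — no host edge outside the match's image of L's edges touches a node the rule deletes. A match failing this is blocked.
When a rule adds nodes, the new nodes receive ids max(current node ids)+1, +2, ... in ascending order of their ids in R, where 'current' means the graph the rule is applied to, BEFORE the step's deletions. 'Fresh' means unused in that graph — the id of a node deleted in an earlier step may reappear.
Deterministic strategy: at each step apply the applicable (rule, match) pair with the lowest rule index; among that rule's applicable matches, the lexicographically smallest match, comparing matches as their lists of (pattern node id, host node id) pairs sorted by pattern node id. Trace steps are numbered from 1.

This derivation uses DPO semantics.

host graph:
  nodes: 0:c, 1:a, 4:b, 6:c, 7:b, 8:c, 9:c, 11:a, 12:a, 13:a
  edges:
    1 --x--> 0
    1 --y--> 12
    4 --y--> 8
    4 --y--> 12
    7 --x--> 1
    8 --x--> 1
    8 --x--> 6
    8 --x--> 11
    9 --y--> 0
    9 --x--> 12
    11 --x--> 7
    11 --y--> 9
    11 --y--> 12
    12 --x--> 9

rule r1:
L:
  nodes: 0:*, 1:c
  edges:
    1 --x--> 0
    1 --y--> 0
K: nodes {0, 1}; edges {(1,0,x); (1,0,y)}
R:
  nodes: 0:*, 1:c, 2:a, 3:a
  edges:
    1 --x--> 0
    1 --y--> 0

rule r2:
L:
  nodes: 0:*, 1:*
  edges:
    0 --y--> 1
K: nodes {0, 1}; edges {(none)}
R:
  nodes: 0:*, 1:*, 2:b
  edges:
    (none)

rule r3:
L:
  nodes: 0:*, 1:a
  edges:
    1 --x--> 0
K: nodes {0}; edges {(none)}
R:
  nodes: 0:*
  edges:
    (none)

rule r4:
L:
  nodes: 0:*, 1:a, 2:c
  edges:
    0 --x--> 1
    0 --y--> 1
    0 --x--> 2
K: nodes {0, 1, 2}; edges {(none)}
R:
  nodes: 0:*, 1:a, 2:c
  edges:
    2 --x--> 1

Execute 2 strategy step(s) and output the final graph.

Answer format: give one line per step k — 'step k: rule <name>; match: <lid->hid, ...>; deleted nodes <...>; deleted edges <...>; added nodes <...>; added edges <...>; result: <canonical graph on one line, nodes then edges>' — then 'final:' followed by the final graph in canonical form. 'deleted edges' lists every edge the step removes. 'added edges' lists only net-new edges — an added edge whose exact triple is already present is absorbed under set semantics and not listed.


step 1: rule r2; match: 0->1, 1->12; deleted nodes (none); deleted edges (1,12,y); added nodes 14; added edges (none); result: nodes: 0:c, 1:a, 4:b, 6:c, 7:b, 8:c, 9:c, 11:a, 12:a, 13:a, 14:b edges: (1,0,x); (4,8,y); (4,12,y); (7,1,x); (8,1,x); (8,6,x); (8,11,x); (9,0,y); (9,12,x); (11,7,x); (11,9,y); (11,12,y); (12,9,x)
step 2: rule r2; match: 0->4, 1->8; deleted nodes (none); deleted edges (4,8,y); added nodes 15; added edges (none); result: nodes: 0:c, 1:a, 4:b, 6:c, 7:b, 8:c, 9:c, 11:a, 12:a, 13:a, 14:b, 15:b edges: (1,0,x); (4,12,y); (7,1,x); (8,1,x); (8,6,x); (8,11,x); (9,0,y); (9,12,x); (11,7,x); (11,9,y); (11,12,y); (12,9,x)
final:
nodes: 0:c, 1:a, 4:b, 6:c, 7:b, 8:c, 9:c, 11:a, 12:a, 13:a, 14:b, 15:b
edges: (1,0,x); (4,12,y); (7,1,x); (8,1,x); (8,6,x); (8,11,x); (9,0,y); (9,12,x); (11,7,x); (11,9,y); (11,12,y); (12,9,x)


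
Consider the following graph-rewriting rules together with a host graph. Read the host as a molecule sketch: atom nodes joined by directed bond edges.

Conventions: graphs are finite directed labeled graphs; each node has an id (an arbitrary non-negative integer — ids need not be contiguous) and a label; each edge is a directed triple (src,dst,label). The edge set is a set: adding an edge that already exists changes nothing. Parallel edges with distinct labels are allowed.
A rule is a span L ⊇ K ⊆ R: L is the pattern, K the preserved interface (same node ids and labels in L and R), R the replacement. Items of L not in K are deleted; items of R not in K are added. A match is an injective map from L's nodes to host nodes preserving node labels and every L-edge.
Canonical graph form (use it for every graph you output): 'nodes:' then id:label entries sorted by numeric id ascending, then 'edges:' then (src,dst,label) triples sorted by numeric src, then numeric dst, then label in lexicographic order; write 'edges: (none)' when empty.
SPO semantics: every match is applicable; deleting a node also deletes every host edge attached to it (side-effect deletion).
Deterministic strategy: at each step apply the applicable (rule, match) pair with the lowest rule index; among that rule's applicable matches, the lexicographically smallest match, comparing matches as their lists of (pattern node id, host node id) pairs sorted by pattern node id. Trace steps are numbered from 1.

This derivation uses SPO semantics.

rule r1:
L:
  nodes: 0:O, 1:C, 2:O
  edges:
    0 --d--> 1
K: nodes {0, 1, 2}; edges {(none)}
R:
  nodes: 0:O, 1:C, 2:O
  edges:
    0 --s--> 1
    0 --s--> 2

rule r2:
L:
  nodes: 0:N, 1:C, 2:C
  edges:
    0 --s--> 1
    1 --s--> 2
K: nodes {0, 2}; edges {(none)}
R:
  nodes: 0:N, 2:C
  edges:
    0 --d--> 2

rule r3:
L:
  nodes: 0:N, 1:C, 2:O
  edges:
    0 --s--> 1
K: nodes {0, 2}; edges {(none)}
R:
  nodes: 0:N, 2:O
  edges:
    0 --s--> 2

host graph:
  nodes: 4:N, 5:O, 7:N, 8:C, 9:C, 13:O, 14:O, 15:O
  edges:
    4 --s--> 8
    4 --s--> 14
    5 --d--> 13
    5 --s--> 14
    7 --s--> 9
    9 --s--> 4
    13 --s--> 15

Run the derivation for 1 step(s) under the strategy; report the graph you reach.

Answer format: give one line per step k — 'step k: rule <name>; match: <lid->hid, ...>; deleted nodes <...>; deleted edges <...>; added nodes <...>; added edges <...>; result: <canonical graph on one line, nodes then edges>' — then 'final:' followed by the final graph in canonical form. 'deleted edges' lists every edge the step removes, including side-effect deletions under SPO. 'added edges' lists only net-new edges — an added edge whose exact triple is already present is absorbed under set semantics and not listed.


step 1: rule r3; match: 0->4, 1->8, 2->5; deleted nodes 8; deleted edges (4,8,s); added nodes (none); added edges (4,5,s); result: nodes: 4:N, 5:O, 7:N, 9:C, 13:O, 14:O, 15:O edges: (4,5,s); (4,14,s); (5,13,d); (5,14,s); (7,9,s); (9,4,s); (13,15,s)
final:
nodes: 4:N, 5:O, 7:N, 9:C, 13:O, 14:O, 15:O
edges: (4,5,s); (4,14,s); (5,13,d); (5,14,s); (7,9,s); (9,4,s); (13,15,s)


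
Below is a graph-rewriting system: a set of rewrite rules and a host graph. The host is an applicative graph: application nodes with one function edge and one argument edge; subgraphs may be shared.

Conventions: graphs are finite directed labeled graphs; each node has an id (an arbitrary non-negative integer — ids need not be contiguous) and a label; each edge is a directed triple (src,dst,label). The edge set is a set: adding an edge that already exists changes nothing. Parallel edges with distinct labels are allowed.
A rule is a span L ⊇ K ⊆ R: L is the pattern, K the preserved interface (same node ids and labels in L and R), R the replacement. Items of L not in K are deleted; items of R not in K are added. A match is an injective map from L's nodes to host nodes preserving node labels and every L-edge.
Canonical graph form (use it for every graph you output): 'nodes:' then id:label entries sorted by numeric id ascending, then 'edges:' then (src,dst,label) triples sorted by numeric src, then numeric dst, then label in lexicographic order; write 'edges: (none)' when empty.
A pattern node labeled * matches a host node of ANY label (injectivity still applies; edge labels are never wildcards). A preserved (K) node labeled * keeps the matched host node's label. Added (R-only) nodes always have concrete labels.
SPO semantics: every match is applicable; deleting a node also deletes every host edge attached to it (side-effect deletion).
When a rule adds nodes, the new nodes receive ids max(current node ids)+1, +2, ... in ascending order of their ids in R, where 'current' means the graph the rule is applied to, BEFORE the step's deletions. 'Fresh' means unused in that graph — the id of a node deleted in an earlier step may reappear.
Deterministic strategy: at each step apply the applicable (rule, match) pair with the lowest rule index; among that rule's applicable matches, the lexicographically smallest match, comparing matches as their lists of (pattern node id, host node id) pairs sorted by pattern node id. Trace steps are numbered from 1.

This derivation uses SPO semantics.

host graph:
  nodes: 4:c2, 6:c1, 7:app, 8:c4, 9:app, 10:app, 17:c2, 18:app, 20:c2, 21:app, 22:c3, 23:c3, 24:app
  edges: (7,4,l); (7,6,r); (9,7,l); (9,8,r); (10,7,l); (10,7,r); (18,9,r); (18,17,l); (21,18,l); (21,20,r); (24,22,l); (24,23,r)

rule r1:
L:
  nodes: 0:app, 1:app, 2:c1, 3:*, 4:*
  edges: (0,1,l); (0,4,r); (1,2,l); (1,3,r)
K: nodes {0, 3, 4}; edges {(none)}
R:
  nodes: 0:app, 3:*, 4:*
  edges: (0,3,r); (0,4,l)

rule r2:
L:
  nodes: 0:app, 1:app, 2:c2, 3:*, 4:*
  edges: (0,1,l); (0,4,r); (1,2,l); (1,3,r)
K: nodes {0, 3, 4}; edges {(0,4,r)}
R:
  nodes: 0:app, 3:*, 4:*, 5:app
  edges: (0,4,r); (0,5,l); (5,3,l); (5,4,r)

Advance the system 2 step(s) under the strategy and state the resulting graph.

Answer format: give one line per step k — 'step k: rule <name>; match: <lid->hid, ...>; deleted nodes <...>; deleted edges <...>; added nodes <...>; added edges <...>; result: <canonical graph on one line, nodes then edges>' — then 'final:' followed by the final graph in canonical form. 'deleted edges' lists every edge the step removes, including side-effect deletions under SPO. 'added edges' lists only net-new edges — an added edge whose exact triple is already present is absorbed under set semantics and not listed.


step 1: rule r2; match: 0->9, 1->7, 2->4, 3->6, 4->8; deleted nodes 4, 7; deleted edges (7,4,l); (7,6,r); (9,7,l); (10,7,l); (10,7,r); added nodes 25; added edges (9,25,l); (25,6,l); (25,8,r); result: nodes: 6:c1, 8:c4, 9:app, 10:app, 17:c2, 18:app, 20:c2, 21:app, 22:c3, 23:c3, 24:app, 25:app edges: (9,8,r); (9,25,l); (18,9,r); (18,17,l); (21,18,l); (21,20,r); (24,22,l); (24,23,r); (25,6,l); (25,8,r)
step 2: rule r2; match: 0->21, 1->18, 2->17, 3->9, 4->20; deleted nodes 17, 18; deleted edges (18,9,r); (18,17,l); (21,18,l); added nodes 26; added edges (21,26,l); (26,9,l); (26,20,r); result: nodes: 6:c1, 8:c4, 9:app, 10:app, 20:c2, 21:app, 22:c3, 23:c3, 24:app, 25:app, 26:app edges: (9,8,r); (9,25,l); (21,20,r); (21,26,l); (24,22,l); (24,23,r); (25,6,l); (25,8,r); (26,9,l); (26,20,r)
final:
nodes: 6:c1, 8:c4, 9:app, 10:app, 20:c2, 21:app, 22:c3, 23:c3, 24:app, 25:app, 26:app
edges: (9,8,r); (9,25,l); (21,20,r); (21,26,l); (24,22,l); (24,23,r); (25,6,l); (25,8,r); (26,9,l); (26,20,r)


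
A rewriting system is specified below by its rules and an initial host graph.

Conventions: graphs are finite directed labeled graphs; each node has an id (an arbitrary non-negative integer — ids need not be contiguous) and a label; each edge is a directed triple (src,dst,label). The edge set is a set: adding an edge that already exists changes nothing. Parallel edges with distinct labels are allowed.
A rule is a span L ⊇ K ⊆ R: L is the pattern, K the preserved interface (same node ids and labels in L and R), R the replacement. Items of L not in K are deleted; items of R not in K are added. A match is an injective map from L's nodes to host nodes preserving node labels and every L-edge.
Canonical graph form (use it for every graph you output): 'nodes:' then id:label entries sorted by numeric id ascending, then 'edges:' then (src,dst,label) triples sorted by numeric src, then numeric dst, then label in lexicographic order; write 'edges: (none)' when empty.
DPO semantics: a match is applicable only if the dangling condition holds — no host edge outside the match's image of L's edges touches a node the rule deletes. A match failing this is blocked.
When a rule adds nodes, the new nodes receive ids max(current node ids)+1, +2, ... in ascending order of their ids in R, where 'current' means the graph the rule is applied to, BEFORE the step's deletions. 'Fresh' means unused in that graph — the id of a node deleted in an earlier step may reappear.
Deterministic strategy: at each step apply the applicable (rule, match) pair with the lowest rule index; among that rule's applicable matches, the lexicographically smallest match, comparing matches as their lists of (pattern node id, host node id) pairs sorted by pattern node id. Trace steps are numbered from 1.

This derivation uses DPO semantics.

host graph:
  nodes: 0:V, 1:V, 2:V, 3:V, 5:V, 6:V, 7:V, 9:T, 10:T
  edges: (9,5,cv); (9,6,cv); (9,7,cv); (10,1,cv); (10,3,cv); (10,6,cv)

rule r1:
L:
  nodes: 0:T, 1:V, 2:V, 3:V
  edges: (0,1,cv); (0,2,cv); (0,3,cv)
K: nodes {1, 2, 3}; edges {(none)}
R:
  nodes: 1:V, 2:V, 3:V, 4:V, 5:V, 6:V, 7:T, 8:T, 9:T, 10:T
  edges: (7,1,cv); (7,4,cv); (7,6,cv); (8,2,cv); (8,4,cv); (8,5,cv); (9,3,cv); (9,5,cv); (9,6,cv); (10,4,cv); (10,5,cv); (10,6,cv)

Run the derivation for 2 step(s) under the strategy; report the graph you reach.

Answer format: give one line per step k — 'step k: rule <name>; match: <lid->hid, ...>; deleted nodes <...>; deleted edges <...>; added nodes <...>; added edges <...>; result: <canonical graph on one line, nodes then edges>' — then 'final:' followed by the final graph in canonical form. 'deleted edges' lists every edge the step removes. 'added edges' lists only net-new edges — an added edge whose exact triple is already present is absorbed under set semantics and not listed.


step 1: rule r1; match: 0->9, 1->5, 2->6, 3->7; deleted nodes 9; deleted edges (9,5,cv); (9,6,cv); (9,7,cv); added nodes 11, 12, 13, 14, 15, 16, 17; added edges (14,5,cv); (14,11,cv); (14,13,cv); (15,6,cv); (15,11,cv); (15,12,cv); (16,7,cv); (16,12,cv); (16,13,cv); (17,11,cv); (17,12,cv); (17,13,cv); result: nodes: 0:V, 1:V, 2:V, 3:V, 5:V, 6:V, 7:V, 10:T, 11:V, 12:V, 13:V, 14:T, 15:T, 16:T, 17:T edges: (10,1,cv); (10,3,cv); (10,6,cv); (14,5,cv); (14,11,cv); (14,13,cv); (15,6,cv); (15,11,cv); (15,12,cv); (16,7,cv); (16,12,cv); (16,13,cv); (17,11,cv); (17,12,cv); (17,13,cv)
step 2: rule r1; match: 0->10, 1->1, 2->3, 3->6; deleted nodes 10; deleted edges (10,1,cv); (10,3,cv); (10,6,cv); added nodes 18, 19, 20, 21, 22, 23, 24; added edges (21,1,cv); (21,18,cv); (21,20,cv); (22,3,cv); (22,18,cv); (22,19,cv); (23,6,cv); (23,19,cv); (23,20,cv); (24,18,cv); (24,19,cv); (24,20,cv); result: nodes: 0:V, 1:V, 2:V, 3:V, 5:V, 6:V, 7:V, 11:V, 12:V, 13:V, 14:T, 15:T, 16:T, 17:T, 18:V, 19:V, 20:V, 21:T, 22:T, 23:T, 24:T edges: (14,5,cv); (14,11,cv); (14,13,cv); (15,6,cv); (15,11,cv); (15,12,cv); (16,7,cv); (16,12,cv); (16,13,cv); (17,11,cv); (17,12,cv); (17,13,cv); (21,1,cv); (21,18,cv); (21,20,cv); (22,3,cv); (22,18,cv); (22,19,cv); (23,6,cv); (23,19,cv); (23,20,cv); (24,18,cv); (24,19,cv); (24,20,cv)
final:
nodes: 0:V, 1:V, 2:V, 3:V, 5:V, 6:V, 7:V, 11:V, 12:V, 13:V, 14:T, 15:T, 16:T, 17:T, 18:V, 19:V, 20:V, 21:T, 22:T, 23:T, 24:T
edges: (14,5,cv); (14,11,cv); (14,13,cv); (15,6,cv); (15,11,cv); (15,12,cv); (16,7,cv); (16,12,cv); (16,13,cv); (17,11,cv); (17,12,cv); (17,13,cv); (21,1,cv); (21,18,cv); (21,20,cv); (22,3,cv); (22,18,cv); (22,19,cv); (23,6,cv); (23,19,cv); (23,20,cv); (24,18,cv); (24,19,cv); (24,20,cv)


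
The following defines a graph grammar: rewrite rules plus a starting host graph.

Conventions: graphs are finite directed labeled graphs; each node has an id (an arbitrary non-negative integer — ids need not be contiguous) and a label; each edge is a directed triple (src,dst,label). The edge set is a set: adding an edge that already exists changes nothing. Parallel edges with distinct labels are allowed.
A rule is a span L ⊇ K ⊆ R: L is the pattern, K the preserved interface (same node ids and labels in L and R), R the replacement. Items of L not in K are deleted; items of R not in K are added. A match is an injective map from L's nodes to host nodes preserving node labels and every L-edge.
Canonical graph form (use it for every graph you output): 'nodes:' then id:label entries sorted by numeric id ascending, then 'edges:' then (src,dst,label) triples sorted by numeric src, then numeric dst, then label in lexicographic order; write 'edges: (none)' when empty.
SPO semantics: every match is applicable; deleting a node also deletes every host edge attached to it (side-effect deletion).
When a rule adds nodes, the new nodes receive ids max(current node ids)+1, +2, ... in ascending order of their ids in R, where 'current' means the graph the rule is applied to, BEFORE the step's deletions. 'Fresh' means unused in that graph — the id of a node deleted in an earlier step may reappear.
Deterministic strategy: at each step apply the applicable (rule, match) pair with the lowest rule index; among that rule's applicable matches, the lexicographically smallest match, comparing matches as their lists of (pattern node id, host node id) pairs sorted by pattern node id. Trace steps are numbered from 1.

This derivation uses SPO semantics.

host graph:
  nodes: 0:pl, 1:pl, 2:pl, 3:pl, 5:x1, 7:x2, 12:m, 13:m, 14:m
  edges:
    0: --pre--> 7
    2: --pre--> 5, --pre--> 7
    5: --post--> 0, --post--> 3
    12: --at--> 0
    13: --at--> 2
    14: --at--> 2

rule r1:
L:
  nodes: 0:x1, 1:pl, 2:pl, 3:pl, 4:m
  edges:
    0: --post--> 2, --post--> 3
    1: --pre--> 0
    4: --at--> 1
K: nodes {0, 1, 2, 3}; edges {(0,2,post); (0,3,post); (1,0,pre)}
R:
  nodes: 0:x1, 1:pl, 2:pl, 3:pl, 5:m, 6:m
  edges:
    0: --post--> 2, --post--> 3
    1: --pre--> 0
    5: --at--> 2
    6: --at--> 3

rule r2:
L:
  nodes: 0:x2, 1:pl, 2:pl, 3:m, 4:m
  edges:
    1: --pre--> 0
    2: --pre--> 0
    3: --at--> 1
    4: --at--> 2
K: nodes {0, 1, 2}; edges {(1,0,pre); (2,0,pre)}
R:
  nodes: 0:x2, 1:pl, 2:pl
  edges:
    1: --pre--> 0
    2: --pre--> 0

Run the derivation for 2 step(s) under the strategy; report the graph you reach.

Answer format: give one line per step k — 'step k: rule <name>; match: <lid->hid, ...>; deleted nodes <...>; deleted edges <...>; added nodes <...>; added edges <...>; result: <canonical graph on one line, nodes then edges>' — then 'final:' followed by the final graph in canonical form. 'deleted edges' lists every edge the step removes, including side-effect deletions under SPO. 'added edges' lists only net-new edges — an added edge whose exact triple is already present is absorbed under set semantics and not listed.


step 1: rule r1; match: 0->5, 1->2, 2->0, 3->3, 4->13; deleted nodes 13; deleted edges (13,2,at); added nodes 15, 16; added edges (15,0,at); (16,3,at); result: nodes: 0:pl, 1:pl, 2:pl, 3:pl, 5:x1, 7:x2, 12:m, 14:m, 15:m, 16:m edges: (0,7,pre); (2,5,pre); (2,7,pre); (5,0,post); (5,3,post); (12,0,at); (14,2,at); (15,0,at); (16,3,at)
step 2: rule r1; match: 0->5, 1->2, 2->0, 3->3, 4->14; deleted nodes 14; deleted edges (14,2,at); added nodes 17, 18; added edges (17,0,at); (18,3,at); result: nodes: 0:pl, 1:pl, 2:pl, 3:pl, 5:x1, 7:x2, 12:m, 15:m, 16:m, 17:m, 18:m edges: (0,7,pre); (2,5,pre); (2,7,pre); (5,0,post); (5,3,post); (12,0,at); (15,0,at); (16,3,at); (17,0,at); (18,3,at)
final:
nodes: 0:pl, 1:pl, 2:pl, 3:pl, 5:x1, 7:x2, 12:m, 15:m, 16:m, 17:m, 18:m
edges: (0,7,pre); (2,5,pre); (2,7,pre); (5,0,post); (5,3,post); (12,0,at); (15,0,at); (16,3,at); (17,0,at); (18,3,at)


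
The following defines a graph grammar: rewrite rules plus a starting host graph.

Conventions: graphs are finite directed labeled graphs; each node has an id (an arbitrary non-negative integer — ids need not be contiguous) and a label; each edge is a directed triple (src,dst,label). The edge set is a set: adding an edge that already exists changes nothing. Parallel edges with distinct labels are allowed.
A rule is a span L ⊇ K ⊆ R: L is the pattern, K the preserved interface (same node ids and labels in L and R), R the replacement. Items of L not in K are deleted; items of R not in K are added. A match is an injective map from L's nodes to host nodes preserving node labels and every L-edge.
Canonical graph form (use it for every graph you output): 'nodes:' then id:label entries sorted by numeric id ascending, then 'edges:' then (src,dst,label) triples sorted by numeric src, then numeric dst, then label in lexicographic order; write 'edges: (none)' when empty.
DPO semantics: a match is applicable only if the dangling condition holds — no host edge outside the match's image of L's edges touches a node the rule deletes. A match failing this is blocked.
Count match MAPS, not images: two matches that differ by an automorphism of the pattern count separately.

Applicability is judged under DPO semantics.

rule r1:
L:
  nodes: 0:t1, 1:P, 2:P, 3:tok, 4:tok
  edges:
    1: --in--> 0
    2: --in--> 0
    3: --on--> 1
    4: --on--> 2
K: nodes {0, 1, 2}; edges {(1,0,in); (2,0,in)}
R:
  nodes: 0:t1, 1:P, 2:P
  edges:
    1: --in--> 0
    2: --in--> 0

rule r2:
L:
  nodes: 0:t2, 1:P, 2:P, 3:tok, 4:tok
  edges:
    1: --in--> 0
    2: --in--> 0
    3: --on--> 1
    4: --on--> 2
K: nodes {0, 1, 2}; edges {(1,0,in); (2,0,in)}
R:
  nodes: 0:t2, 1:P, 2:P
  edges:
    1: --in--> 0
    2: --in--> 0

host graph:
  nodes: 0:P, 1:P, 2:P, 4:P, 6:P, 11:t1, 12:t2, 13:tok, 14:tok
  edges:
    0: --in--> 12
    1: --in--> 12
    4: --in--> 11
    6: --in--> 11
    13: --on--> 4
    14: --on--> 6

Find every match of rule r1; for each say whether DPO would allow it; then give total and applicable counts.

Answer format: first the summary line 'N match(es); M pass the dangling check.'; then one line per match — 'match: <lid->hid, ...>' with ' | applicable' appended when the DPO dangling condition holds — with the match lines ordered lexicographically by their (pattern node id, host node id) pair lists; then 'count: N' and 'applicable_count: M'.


2 match(es); 2 pass the dangling check.
match: 0->11, 1->4, 2->6, 3->13, 4->14 | applicable
match: 0->11, 1->6, 2->4, 3->14, 4->13 | applicable
count: 2
applicable_count: 2


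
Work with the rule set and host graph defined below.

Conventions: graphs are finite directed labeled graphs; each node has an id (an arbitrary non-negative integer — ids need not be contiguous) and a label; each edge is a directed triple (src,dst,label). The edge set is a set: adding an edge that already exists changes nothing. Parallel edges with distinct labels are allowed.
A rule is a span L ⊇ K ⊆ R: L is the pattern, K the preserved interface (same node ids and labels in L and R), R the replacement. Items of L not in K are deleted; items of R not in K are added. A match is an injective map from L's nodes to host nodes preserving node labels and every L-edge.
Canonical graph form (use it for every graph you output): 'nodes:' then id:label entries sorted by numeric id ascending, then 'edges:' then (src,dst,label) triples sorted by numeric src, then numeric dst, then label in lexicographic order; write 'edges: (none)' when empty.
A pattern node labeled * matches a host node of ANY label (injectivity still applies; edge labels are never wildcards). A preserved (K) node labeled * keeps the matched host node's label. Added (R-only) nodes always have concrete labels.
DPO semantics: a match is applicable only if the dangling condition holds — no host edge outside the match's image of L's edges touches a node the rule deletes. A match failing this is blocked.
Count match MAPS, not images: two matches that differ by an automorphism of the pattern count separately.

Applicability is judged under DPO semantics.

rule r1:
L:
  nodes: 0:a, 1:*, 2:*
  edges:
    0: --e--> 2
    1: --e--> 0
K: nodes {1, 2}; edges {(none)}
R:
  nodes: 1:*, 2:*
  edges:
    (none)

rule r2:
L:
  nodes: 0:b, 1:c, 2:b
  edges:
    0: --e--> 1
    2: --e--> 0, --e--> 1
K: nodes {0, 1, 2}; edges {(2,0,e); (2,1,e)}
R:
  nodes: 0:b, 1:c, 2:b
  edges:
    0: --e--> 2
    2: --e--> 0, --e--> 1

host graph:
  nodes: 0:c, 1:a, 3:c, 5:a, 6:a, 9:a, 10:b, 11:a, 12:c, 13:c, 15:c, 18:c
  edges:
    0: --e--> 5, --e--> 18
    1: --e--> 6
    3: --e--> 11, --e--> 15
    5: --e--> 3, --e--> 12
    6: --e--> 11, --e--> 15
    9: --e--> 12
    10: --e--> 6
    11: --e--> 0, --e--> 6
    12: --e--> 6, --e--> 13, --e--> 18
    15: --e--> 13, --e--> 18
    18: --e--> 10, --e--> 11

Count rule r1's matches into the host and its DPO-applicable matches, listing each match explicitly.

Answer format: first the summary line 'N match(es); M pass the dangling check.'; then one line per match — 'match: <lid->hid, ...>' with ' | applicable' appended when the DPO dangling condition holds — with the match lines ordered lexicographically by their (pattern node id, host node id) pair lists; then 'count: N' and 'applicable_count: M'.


14 match(es); 0 pass the dangling check.
match: 0->5, 1->0, 2->3
match: 0->5, 1->0, 2->12
match: 0->6, 1->1, 2->11
match: 0->6, 1->1, 2->15
match: 0->6, 1->10, 2->11
match: 0->6, 1->10, 2->15
match: 0->6, 1->11, 2->15
match: 0->6, 1->12, 2->11
match: 0->6, 1->12, 2->15
match: 0->11, 1->3, 2->0
match: 0->11, 1->3, 2->6
match: 0->11, 1->6, 2->0
match: 0->11, 1->18, 2->0
match: 0->11, 1->18, 2->6
count: 14
applicable_count: 0


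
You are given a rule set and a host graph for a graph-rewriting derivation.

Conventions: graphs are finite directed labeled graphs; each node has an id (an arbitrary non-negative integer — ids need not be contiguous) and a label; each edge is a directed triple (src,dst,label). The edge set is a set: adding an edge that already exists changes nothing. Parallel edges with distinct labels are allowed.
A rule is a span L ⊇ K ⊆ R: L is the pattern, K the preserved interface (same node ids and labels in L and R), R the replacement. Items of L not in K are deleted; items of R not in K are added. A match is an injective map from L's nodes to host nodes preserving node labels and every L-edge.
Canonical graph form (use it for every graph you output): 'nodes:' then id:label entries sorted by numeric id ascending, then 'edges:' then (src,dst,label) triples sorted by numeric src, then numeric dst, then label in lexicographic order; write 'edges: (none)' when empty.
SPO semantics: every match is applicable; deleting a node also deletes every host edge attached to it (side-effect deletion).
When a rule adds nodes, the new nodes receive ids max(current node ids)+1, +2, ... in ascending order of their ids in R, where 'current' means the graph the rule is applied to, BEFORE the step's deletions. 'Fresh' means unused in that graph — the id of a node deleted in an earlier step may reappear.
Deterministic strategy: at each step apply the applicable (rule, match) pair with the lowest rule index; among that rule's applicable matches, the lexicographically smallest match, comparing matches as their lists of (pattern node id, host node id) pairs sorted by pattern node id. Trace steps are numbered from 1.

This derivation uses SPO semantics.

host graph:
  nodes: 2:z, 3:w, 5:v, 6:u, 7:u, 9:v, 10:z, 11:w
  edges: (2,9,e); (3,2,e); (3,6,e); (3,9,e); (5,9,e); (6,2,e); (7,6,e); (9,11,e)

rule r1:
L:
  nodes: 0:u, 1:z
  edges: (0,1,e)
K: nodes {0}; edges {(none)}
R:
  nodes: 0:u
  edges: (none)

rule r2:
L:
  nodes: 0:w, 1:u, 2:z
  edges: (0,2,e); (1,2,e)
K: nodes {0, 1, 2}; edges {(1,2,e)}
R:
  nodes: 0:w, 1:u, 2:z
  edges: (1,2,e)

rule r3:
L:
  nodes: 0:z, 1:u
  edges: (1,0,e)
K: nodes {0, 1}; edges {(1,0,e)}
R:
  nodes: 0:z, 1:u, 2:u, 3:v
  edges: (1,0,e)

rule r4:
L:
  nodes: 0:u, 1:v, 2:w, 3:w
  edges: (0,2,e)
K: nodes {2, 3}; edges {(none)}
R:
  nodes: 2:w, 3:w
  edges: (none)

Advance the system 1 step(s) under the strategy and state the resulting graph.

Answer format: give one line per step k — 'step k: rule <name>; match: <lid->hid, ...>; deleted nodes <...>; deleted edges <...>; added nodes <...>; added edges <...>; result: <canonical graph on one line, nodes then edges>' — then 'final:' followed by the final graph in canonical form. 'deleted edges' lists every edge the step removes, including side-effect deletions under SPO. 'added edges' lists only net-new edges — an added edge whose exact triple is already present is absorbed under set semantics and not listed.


step 1: rule r1; match: 0->6, 1->2; deleted nodes 2; deleted edges (2,9,e); (3,2,e); (6,2,e); added nodes (none); added edges (none); result: nodes: 3:w, 5:v, 6:u, 7:u, 9:v, 10:z, 11:w edges: (3,6,e); (3,9,e); (5,9,e); (7,6,e); (9,11,e)
final:
nodes: 3:w, 5:v, 6:u, 7:u, 9:v, 10:z, 11:w
edges: (3,6,e); (3,9,e); (5,9,e); (7,6,e); (9,11,e)


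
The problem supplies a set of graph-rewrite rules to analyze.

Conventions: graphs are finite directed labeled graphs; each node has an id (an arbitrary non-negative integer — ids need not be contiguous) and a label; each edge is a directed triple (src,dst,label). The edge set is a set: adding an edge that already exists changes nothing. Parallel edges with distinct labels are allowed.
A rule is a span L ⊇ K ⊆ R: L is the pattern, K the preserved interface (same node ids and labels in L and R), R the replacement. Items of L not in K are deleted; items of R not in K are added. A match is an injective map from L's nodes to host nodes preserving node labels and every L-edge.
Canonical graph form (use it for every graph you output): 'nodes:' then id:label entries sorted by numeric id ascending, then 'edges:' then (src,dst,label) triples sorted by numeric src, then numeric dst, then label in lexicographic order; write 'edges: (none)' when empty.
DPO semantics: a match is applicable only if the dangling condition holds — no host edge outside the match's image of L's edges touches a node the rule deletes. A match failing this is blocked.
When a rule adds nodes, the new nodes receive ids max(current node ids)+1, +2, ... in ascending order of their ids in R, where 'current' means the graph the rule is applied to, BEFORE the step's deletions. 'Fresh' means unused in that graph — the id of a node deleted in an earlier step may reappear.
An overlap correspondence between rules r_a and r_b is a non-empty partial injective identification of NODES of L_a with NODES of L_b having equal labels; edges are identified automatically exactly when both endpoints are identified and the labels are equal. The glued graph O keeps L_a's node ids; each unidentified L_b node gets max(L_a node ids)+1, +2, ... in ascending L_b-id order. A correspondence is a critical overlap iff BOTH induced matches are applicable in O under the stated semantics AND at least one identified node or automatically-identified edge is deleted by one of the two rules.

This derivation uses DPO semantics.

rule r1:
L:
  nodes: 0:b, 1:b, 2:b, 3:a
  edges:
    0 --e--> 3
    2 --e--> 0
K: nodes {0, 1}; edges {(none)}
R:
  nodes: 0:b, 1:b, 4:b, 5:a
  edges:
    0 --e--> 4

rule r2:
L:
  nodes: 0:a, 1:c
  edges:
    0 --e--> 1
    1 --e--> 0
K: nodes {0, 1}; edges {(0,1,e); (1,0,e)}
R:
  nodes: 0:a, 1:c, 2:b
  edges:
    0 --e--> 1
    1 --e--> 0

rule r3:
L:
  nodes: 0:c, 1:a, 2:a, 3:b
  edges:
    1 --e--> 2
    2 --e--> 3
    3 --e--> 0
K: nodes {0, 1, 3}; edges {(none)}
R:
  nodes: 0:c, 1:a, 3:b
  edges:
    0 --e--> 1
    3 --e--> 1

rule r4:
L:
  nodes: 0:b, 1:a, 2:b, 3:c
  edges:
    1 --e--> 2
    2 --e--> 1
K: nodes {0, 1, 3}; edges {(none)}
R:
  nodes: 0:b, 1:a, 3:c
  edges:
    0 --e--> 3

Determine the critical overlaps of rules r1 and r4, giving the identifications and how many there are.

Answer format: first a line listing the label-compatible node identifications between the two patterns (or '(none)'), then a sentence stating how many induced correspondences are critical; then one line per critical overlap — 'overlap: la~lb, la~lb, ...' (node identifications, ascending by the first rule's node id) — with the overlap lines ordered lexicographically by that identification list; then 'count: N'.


label-compatible node identifications between L(r1) and L(r4): 0~0, 0~2, 1~0, 1~2, 2~0, 2~2, 3~1
4 of the induced correspondences are critical overlaps of r1 and r4.
overlap: 0~0, 1~2
overlap: 1~2
overlap: 1~2, 2~0
overlap: 2~0
count: 4


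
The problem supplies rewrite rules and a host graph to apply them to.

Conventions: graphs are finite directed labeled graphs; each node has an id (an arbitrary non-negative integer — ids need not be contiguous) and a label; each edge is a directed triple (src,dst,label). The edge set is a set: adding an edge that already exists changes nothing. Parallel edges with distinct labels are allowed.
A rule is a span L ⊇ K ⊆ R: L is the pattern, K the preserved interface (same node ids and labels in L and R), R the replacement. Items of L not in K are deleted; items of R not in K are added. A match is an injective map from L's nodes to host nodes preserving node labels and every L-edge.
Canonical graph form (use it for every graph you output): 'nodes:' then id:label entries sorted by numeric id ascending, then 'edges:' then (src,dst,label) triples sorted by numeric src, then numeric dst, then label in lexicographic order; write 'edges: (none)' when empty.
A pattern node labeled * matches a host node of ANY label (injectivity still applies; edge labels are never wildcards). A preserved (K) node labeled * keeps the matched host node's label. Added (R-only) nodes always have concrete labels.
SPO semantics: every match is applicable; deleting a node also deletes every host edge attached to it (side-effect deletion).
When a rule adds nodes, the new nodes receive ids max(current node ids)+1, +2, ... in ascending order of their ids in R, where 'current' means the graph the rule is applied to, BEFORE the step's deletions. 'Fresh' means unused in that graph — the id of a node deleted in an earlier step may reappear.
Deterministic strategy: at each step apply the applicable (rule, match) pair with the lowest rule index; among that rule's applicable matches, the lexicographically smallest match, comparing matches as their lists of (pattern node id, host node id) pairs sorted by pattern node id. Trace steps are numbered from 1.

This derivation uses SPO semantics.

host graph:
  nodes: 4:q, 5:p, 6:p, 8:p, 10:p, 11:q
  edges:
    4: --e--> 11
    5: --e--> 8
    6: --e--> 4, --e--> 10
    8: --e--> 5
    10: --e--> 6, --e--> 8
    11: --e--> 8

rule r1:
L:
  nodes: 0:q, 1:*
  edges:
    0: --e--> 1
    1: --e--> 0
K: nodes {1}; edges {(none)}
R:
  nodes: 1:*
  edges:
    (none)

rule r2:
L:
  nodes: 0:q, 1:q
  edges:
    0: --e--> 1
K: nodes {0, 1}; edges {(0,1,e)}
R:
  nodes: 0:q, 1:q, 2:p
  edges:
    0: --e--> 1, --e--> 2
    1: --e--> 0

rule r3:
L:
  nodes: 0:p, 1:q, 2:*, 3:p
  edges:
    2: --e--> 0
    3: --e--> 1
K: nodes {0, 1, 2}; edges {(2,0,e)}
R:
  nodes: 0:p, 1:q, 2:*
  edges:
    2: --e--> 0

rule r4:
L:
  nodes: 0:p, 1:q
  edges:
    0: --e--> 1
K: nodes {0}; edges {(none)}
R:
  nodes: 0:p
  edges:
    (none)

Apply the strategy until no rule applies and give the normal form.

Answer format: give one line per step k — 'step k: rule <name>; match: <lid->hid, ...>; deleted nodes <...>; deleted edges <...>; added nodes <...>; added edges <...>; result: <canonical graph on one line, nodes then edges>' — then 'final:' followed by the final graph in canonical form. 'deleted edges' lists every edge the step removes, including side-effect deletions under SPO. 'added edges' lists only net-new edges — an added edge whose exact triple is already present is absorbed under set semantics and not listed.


step 1: rule r2; match: 0->4, 1->11; deleted nodes (none); deleted edges (none); added nodes 12; added edges (4,12,e); (11,4,e); result: nodes: 4:q, 5:p, 6:p, 8:p, 10:p, 11:q, 12:p edges: (4,11,e); (4,12,e); (5,8,e); (6,4,e); (6,10,e); (8,5,e); (10,6,e); (10,8,e); (11,4,e); (11,8,e)
step 2: rule r1; match: 0->4, 1->11; deleted nodes 4; deleted edges (4,11,e); (4,12,e); (6,4,e); (11,4,e); added nodes (none); added edges (none); result: nodes: 5:p, 6:p, 8:p, 10:p, 11:q, 12:p edges: (5,8,e); (6,10,e); (8,5,e); (10,6,e); (10,8,e); (11,8,e)
final:
nodes: 5:p, 6:p, 8:p, 10:p, 11:q, 12:p
edges: (5,8,e); (6,10,e); (8,5,e); (10,6,e); (10,8,e); (11,8,e)


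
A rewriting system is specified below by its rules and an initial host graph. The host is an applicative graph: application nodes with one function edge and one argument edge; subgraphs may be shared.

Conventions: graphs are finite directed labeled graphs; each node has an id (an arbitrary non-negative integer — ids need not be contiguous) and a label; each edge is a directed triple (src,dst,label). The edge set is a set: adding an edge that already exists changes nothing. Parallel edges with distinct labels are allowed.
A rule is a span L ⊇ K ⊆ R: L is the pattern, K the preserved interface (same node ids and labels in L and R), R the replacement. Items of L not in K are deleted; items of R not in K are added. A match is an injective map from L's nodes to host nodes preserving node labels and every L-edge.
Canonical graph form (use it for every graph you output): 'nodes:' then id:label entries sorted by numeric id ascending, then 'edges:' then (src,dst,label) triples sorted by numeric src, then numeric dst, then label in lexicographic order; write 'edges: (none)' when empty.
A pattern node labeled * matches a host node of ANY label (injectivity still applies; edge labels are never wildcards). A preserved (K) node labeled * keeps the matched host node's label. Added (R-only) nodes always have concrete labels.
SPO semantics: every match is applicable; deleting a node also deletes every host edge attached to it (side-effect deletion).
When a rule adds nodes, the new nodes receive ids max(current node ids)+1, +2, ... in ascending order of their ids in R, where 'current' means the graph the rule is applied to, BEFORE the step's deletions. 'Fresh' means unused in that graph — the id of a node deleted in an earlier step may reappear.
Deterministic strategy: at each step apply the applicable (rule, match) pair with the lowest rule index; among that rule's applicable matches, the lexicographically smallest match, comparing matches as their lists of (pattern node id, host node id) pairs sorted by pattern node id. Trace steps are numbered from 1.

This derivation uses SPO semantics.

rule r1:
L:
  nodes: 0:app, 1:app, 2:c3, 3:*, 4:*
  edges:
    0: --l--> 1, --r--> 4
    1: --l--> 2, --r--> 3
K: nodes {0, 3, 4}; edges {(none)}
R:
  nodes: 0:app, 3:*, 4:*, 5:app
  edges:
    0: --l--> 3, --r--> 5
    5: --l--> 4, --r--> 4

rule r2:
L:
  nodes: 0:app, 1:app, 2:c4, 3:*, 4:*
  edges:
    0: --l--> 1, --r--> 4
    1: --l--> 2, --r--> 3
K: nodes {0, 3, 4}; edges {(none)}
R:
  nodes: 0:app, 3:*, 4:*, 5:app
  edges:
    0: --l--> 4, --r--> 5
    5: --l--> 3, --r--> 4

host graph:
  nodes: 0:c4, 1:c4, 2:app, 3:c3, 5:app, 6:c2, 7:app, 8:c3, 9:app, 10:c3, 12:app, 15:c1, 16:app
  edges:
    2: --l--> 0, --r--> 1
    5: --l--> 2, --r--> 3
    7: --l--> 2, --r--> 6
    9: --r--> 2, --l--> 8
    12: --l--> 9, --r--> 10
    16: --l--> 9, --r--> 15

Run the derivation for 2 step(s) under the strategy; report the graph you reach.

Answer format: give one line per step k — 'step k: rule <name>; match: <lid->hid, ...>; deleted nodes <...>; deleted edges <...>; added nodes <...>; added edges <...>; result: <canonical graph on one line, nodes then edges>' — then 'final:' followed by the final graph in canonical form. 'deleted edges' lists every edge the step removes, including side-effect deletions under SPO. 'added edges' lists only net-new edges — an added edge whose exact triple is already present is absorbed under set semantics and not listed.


step 1: rule r1; match: 0->12, 1->9, 2->8, 3->2, 4->10; deleted nodes 8, 9; deleted edges (9,2,r); (9,8,l); (12,9,l); (12,10,r); (16,9,l); added nodes 17; added edges (12,2,l); (12,17,r); (17,10,l); (17,10,r); result: nodes: 0:c4, 1:c4, 2:app, 3:c3, 5:app, 6:c2, 7:app, 10:c3, 12:app, 15:c1, 16:app, 17:app edges: (2,0,l); (2,1,r); (5,2,l); (5,3,r); (7,2,l); (7,6,r); (12,2,l); (12,17,r); (16,15,r); (17,10,l); (17,10,r)
step 2: rule r2; match: 0->5, 1->2, 2->0, 3->1, 4->3; deleted nodes 0, 2; deleted edges (2,0,l); (2,1,r); (5,2,l); (5,3,r); (7,2,l); (12,2,l); added nodes 18; added edges (5,3,l); (5,18,r); (18,1,l); (18,3,r); result: nodes: 1:c4, 3:c3, 5:app, 6:c2, 7:app, 10:c3, 12:app, 15:c1, 16:app, 17:app, 18:app edges: (5,3,l); (5,18,r); (7,6,r); (12,17,r); (16,15,r); (17,10,l); (17,10,r); (18,1,l); (18,3,r)
final:
nodes: 1:c4, 3:c3, 5:app, 6:c2, 7:app, 10:c3, 12:app, 15:c1, 16:app, 17:app, 18:app
edges: (5,3,l); (5,18,r); (7,6,r); (12,17,r); (16,15,r); (17,10,l); (17,10,r); (18,1,l); (18,3,r)
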